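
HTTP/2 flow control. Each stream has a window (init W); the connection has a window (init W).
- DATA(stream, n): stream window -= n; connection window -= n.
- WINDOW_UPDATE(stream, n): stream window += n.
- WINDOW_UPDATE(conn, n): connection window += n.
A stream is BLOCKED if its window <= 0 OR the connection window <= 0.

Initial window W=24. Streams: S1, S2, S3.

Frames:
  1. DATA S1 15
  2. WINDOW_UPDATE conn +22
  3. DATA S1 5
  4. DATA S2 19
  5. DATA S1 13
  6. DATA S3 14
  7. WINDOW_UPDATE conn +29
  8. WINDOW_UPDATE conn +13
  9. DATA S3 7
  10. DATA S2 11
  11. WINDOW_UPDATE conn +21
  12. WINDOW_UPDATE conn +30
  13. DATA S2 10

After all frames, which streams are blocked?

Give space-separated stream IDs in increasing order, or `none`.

Answer: S1 S2

Derivation:
Op 1: conn=9 S1=9 S2=24 S3=24 blocked=[]
Op 2: conn=31 S1=9 S2=24 S3=24 blocked=[]
Op 3: conn=26 S1=4 S2=24 S3=24 blocked=[]
Op 4: conn=7 S1=4 S2=5 S3=24 blocked=[]
Op 5: conn=-6 S1=-9 S2=5 S3=24 blocked=[1, 2, 3]
Op 6: conn=-20 S1=-9 S2=5 S3=10 blocked=[1, 2, 3]
Op 7: conn=9 S1=-9 S2=5 S3=10 blocked=[1]
Op 8: conn=22 S1=-9 S2=5 S3=10 blocked=[1]
Op 9: conn=15 S1=-9 S2=5 S3=3 blocked=[1]
Op 10: conn=4 S1=-9 S2=-6 S3=3 blocked=[1, 2]
Op 11: conn=25 S1=-9 S2=-6 S3=3 blocked=[1, 2]
Op 12: conn=55 S1=-9 S2=-6 S3=3 blocked=[1, 2]
Op 13: conn=45 S1=-9 S2=-16 S3=3 blocked=[1, 2]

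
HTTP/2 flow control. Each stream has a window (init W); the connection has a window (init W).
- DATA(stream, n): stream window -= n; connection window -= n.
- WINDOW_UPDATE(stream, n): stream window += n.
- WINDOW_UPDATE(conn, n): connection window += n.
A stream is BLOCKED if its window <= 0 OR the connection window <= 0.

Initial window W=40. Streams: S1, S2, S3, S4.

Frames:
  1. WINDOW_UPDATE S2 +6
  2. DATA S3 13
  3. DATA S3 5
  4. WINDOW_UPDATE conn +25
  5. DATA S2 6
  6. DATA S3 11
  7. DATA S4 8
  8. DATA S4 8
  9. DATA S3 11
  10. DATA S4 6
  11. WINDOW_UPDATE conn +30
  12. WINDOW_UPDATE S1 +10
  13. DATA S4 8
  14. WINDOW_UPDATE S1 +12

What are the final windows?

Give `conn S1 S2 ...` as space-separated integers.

Op 1: conn=40 S1=40 S2=46 S3=40 S4=40 blocked=[]
Op 2: conn=27 S1=40 S2=46 S3=27 S4=40 blocked=[]
Op 3: conn=22 S1=40 S2=46 S3=22 S4=40 blocked=[]
Op 4: conn=47 S1=40 S2=46 S3=22 S4=40 blocked=[]
Op 5: conn=41 S1=40 S2=40 S3=22 S4=40 blocked=[]
Op 6: conn=30 S1=40 S2=40 S3=11 S4=40 blocked=[]
Op 7: conn=22 S1=40 S2=40 S3=11 S4=32 blocked=[]
Op 8: conn=14 S1=40 S2=40 S3=11 S4=24 blocked=[]
Op 9: conn=3 S1=40 S2=40 S3=0 S4=24 blocked=[3]
Op 10: conn=-3 S1=40 S2=40 S3=0 S4=18 blocked=[1, 2, 3, 4]
Op 11: conn=27 S1=40 S2=40 S3=0 S4=18 blocked=[3]
Op 12: conn=27 S1=50 S2=40 S3=0 S4=18 blocked=[3]
Op 13: conn=19 S1=50 S2=40 S3=0 S4=10 blocked=[3]
Op 14: conn=19 S1=62 S2=40 S3=0 S4=10 blocked=[3]

Answer: 19 62 40 0 10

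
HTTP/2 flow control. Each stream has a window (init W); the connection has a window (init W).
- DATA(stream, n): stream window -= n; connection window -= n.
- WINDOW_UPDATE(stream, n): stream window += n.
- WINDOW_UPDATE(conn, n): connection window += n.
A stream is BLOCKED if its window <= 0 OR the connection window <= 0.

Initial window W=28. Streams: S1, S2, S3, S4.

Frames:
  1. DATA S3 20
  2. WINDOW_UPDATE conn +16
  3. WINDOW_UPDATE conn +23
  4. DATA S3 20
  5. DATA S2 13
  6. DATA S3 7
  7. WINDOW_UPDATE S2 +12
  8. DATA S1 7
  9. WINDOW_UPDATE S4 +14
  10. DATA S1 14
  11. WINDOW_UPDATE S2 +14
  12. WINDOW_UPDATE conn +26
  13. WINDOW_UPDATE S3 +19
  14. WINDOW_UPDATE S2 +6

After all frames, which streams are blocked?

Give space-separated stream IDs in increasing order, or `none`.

Op 1: conn=8 S1=28 S2=28 S3=8 S4=28 blocked=[]
Op 2: conn=24 S1=28 S2=28 S3=8 S4=28 blocked=[]
Op 3: conn=47 S1=28 S2=28 S3=8 S4=28 blocked=[]
Op 4: conn=27 S1=28 S2=28 S3=-12 S4=28 blocked=[3]
Op 5: conn=14 S1=28 S2=15 S3=-12 S4=28 blocked=[3]
Op 6: conn=7 S1=28 S2=15 S3=-19 S4=28 blocked=[3]
Op 7: conn=7 S1=28 S2=27 S3=-19 S4=28 blocked=[3]
Op 8: conn=0 S1=21 S2=27 S3=-19 S4=28 blocked=[1, 2, 3, 4]
Op 9: conn=0 S1=21 S2=27 S3=-19 S4=42 blocked=[1, 2, 3, 4]
Op 10: conn=-14 S1=7 S2=27 S3=-19 S4=42 blocked=[1, 2, 3, 4]
Op 11: conn=-14 S1=7 S2=41 S3=-19 S4=42 blocked=[1, 2, 3, 4]
Op 12: conn=12 S1=7 S2=41 S3=-19 S4=42 blocked=[3]
Op 13: conn=12 S1=7 S2=41 S3=0 S4=42 blocked=[3]
Op 14: conn=12 S1=7 S2=47 S3=0 S4=42 blocked=[3]

Answer: S3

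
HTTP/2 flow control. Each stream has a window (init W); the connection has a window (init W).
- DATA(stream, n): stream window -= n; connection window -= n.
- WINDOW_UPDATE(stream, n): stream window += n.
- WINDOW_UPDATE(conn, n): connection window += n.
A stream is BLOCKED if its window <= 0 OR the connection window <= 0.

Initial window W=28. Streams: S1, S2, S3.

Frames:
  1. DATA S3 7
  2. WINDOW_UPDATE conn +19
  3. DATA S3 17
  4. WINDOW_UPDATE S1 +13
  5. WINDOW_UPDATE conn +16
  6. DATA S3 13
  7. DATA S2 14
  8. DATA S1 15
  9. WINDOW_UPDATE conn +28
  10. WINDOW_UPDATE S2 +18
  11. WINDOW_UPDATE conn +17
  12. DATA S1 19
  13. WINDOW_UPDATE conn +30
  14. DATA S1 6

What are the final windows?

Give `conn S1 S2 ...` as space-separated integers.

Op 1: conn=21 S1=28 S2=28 S3=21 blocked=[]
Op 2: conn=40 S1=28 S2=28 S3=21 blocked=[]
Op 3: conn=23 S1=28 S2=28 S3=4 blocked=[]
Op 4: conn=23 S1=41 S2=28 S3=4 blocked=[]
Op 5: conn=39 S1=41 S2=28 S3=4 blocked=[]
Op 6: conn=26 S1=41 S2=28 S3=-9 blocked=[3]
Op 7: conn=12 S1=41 S2=14 S3=-9 blocked=[3]
Op 8: conn=-3 S1=26 S2=14 S3=-9 blocked=[1, 2, 3]
Op 9: conn=25 S1=26 S2=14 S3=-9 blocked=[3]
Op 10: conn=25 S1=26 S2=32 S3=-9 blocked=[3]
Op 11: conn=42 S1=26 S2=32 S3=-9 blocked=[3]
Op 12: conn=23 S1=7 S2=32 S3=-9 blocked=[3]
Op 13: conn=53 S1=7 S2=32 S3=-9 blocked=[3]
Op 14: conn=47 S1=1 S2=32 S3=-9 blocked=[3]

Answer: 47 1 32 -9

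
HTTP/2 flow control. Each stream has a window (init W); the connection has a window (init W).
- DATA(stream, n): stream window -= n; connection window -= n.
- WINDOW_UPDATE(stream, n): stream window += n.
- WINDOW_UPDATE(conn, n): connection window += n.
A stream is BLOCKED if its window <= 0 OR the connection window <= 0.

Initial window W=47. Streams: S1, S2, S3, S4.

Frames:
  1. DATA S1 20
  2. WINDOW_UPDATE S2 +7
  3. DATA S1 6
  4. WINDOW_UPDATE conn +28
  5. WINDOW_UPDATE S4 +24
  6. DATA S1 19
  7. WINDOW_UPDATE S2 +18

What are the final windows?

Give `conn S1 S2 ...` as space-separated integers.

Answer: 30 2 72 47 71

Derivation:
Op 1: conn=27 S1=27 S2=47 S3=47 S4=47 blocked=[]
Op 2: conn=27 S1=27 S2=54 S3=47 S4=47 blocked=[]
Op 3: conn=21 S1=21 S2=54 S3=47 S4=47 blocked=[]
Op 4: conn=49 S1=21 S2=54 S3=47 S4=47 blocked=[]
Op 5: conn=49 S1=21 S2=54 S3=47 S4=71 blocked=[]
Op 6: conn=30 S1=2 S2=54 S3=47 S4=71 blocked=[]
Op 7: conn=30 S1=2 S2=72 S3=47 S4=71 blocked=[]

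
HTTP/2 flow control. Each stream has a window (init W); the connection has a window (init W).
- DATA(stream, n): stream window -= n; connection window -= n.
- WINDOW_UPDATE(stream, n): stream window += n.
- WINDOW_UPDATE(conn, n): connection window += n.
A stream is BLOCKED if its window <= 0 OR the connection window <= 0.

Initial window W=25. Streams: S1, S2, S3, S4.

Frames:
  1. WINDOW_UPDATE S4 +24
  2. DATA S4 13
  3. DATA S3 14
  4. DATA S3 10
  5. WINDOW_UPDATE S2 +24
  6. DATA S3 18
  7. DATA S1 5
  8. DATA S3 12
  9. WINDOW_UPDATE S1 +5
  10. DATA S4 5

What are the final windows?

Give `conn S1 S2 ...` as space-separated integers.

Answer: -52 25 49 -29 31

Derivation:
Op 1: conn=25 S1=25 S2=25 S3=25 S4=49 blocked=[]
Op 2: conn=12 S1=25 S2=25 S3=25 S4=36 blocked=[]
Op 3: conn=-2 S1=25 S2=25 S3=11 S4=36 blocked=[1, 2, 3, 4]
Op 4: conn=-12 S1=25 S2=25 S3=1 S4=36 blocked=[1, 2, 3, 4]
Op 5: conn=-12 S1=25 S2=49 S3=1 S4=36 blocked=[1, 2, 3, 4]
Op 6: conn=-30 S1=25 S2=49 S3=-17 S4=36 blocked=[1, 2, 3, 4]
Op 7: conn=-35 S1=20 S2=49 S3=-17 S4=36 blocked=[1, 2, 3, 4]
Op 8: conn=-47 S1=20 S2=49 S3=-29 S4=36 blocked=[1, 2, 3, 4]
Op 9: conn=-47 S1=25 S2=49 S3=-29 S4=36 blocked=[1, 2, 3, 4]
Op 10: conn=-52 S1=25 S2=49 S3=-29 S4=31 blocked=[1, 2, 3, 4]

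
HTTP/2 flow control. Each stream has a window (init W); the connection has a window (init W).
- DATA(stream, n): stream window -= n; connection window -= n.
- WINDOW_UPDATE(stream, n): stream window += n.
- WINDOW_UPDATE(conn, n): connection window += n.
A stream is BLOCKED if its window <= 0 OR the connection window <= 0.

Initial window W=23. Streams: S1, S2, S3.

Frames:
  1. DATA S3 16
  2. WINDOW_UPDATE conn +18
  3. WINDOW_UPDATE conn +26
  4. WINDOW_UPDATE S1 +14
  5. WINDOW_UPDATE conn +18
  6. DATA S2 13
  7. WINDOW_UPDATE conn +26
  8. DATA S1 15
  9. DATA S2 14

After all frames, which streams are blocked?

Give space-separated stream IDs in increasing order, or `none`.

Answer: S2

Derivation:
Op 1: conn=7 S1=23 S2=23 S3=7 blocked=[]
Op 2: conn=25 S1=23 S2=23 S3=7 blocked=[]
Op 3: conn=51 S1=23 S2=23 S3=7 blocked=[]
Op 4: conn=51 S1=37 S2=23 S3=7 blocked=[]
Op 5: conn=69 S1=37 S2=23 S3=7 blocked=[]
Op 6: conn=56 S1=37 S2=10 S3=7 blocked=[]
Op 7: conn=82 S1=37 S2=10 S3=7 blocked=[]
Op 8: conn=67 S1=22 S2=10 S3=7 blocked=[]
Op 9: conn=53 S1=22 S2=-4 S3=7 blocked=[2]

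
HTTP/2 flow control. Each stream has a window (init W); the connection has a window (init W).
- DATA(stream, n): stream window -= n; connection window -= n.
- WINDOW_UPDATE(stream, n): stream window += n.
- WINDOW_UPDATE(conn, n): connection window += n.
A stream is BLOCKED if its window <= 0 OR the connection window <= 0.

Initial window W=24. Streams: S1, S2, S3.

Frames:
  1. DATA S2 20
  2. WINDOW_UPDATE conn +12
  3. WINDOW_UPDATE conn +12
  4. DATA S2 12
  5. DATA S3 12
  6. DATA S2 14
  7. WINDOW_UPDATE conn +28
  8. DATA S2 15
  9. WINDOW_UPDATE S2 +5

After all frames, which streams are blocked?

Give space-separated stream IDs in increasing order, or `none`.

Answer: S2

Derivation:
Op 1: conn=4 S1=24 S2=4 S3=24 blocked=[]
Op 2: conn=16 S1=24 S2=4 S3=24 blocked=[]
Op 3: conn=28 S1=24 S2=4 S3=24 blocked=[]
Op 4: conn=16 S1=24 S2=-8 S3=24 blocked=[2]
Op 5: conn=4 S1=24 S2=-8 S3=12 blocked=[2]
Op 6: conn=-10 S1=24 S2=-22 S3=12 blocked=[1, 2, 3]
Op 7: conn=18 S1=24 S2=-22 S3=12 blocked=[2]
Op 8: conn=3 S1=24 S2=-37 S3=12 blocked=[2]
Op 9: conn=3 S1=24 S2=-32 S3=12 blocked=[2]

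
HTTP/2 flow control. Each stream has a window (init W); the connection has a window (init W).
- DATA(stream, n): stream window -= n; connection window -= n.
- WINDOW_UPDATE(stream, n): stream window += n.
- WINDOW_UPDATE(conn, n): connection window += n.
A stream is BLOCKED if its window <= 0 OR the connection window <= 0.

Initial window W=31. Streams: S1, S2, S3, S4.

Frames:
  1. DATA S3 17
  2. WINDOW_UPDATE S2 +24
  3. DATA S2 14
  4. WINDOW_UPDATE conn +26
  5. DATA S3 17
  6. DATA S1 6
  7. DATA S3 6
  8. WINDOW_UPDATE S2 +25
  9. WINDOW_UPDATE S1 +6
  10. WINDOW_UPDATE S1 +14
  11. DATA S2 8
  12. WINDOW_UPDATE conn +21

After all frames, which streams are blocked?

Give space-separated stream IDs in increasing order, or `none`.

Op 1: conn=14 S1=31 S2=31 S3=14 S4=31 blocked=[]
Op 2: conn=14 S1=31 S2=55 S3=14 S4=31 blocked=[]
Op 3: conn=0 S1=31 S2=41 S3=14 S4=31 blocked=[1, 2, 3, 4]
Op 4: conn=26 S1=31 S2=41 S3=14 S4=31 blocked=[]
Op 5: conn=9 S1=31 S2=41 S3=-3 S4=31 blocked=[3]
Op 6: conn=3 S1=25 S2=41 S3=-3 S4=31 blocked=[3]
Op 7: conn=-3 S1=25 S2=41 S3=-9 S4=31 blocked=[1, 2, 3, 4]
Op 8: conn=-3 S1=25 S2=66 S3=-9 S4=31 blocked=[1, 2, 3, 4]
Op 9: conn=-3 S1=31 S2=66 S3=-9 S4=31 blocked=[1, 2, 3, 4]
Op 10: conn=-3 S1=45 S2=66 S3=-9 S4=31 blocked=[1, 2, 3, 4]
Op 11: conn=-11 S1=45 S2=58 S3=-9 S4=31 blocked=[1, 2, 3, 4]
Op 12: conn=10 S1=45 S2=58 S3=-9 S4=31 blocked=[3]

Answer: S3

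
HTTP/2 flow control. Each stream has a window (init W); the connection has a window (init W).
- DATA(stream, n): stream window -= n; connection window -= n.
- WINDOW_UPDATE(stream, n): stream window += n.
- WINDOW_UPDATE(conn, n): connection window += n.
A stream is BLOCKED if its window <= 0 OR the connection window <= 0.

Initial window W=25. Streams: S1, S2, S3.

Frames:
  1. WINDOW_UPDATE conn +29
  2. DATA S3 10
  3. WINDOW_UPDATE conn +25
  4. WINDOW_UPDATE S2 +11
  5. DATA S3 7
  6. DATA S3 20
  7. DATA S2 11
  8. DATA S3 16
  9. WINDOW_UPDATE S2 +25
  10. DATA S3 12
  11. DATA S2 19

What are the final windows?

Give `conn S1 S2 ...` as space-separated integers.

Answer: -16 25 31 -40

Derivation:
Op 1: conn=54 S1=25 S2=25 S3=25 blocked=[]
Op 2: conn=44 S1=25 S2=25 S3=15 blocked=[]
Op 3: conn=69 S1=25 S2=25 S3=15 blocked=[]
Op 4: conn=69 S1=25 S2=36 S3=15 blocked=[]
Op 5: conn=62 S1=25 S2=36 S3=8 blocked=[]
Op 6: conn=42 S1=25 S2=36 S3=-12 blocked=[3]
Op 7: conn=31 S1=25 S2=25 S3=-12 blocked=[3]
Op 8: conn=15 S1=25 S2=25 S3=-28 blocked=[3]
Op 9: conn=15 S1=25 S2=50 S3=-28 blocked=[3]
Op 10: conn=3 S1=25 S2=50 S3=-40 blocked=[3]
Op 11: conn=-16 S1=25 S2=31 S3=-40 blocked=[1, 2, 3]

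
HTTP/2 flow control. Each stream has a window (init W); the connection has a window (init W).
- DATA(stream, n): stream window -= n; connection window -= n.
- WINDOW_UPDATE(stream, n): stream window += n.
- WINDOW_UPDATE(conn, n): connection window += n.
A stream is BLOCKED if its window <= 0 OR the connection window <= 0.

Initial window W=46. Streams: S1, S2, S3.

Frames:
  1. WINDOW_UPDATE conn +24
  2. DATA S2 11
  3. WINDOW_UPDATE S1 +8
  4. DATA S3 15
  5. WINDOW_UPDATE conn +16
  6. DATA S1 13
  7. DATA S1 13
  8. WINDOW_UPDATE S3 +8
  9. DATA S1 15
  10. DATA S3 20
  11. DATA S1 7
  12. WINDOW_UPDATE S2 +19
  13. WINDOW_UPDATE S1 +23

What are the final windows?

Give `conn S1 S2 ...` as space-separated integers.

Answer: -8 29 54 19

Derivation:
Op 1: conn=70 S1=46 S2=46 S3=46 blocked=[]
Op 2: conn=59 S1=46 S2=35 S3=46 blocked=[]
Op 3: conn=59 S1=54 S2=35 S3=46 blocked=[]
Op 4: conn=44 S1=54 S2=35 S3=31 blocked=[]
Op 5: conn=60 S1=54 S2=35 S3=31 blocked=[]
Op 6: conn=47 S1=41 S2=35 S3=31 blocked=[]
Op 7: conn=34 S1=28 S2=35 S3=31 blocked=[]
Op 8: conn=34 S1=28 S2=35 S3=39 blocked=[]
Op 9: conn=19 S1=13 S2=35 S3=39 blocked=[]
Op 10: conn=-1 S1=13 S2=35 S3=19 blocked=[1, 2, 3]
Op 11: conn=-8 S1=6 S2=35 S3=19 blocked=[1, 2, 3]
Op 12: conn=-8 S1=6 S2=54 S3=19 blocked=[1, 2, 3]
Op 13: conn=-8 S1=29 S2=54 S3=19 blocked=[1, 2, 3]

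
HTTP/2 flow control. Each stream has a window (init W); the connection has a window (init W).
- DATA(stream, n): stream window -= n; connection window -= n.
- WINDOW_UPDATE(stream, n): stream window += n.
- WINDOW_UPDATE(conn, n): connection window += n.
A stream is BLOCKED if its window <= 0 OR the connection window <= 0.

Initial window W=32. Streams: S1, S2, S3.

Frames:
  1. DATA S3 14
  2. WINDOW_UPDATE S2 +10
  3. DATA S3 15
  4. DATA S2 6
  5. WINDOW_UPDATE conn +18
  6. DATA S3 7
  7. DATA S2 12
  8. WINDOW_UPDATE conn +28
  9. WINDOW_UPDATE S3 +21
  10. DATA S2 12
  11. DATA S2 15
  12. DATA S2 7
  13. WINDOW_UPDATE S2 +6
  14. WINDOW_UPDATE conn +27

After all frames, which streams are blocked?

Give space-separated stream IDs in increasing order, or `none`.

Op 1: conn=18 S1=32 S2=32 S3=18 blocked=[]
Op 2: conn=18 S1=32 S2=42 S3=18 blocked=[]
Op 3: conn=3 S1=32 S2=42 S3=3 blocked=[]
Op 4: conn=-3 S1=32 S2=36 S3=3 blocked=[1, 2, 3]
Op 5: conn=15 S1=32 S2=36 S3=3 blocked=[]
Op 6: conn=8 S1=32 S2=36 S3=-4 blocked=[3]
Op 7: conn=-4 S1=32 S2=24 S3=-4 blocked=[1, 2, 3]
Op 8: conn=24 S1=32 S2=24 S3=-4 blocked=[3]
Op 9: conn=24 S1=32 S2=24 S3=17 blocked=[]
Op 10: conn=12 S1=32 S2=12 S3=17 blocked=[]
Op 11: conn=-3 S1=32 S2=-3 S3=17 blocked=[1, 2, 3]
Op 12: conn=-10 S1=32 S2=-10 S3=17 blocked=[1, 2, 3]
Op 13: conn=-10 S1=32 S2=-4 S3=17 blocked=[1, 2, 3]
Op 14: conn=17 S1=32 S2=-4 S3=17 blocked=[2]

Answer: S2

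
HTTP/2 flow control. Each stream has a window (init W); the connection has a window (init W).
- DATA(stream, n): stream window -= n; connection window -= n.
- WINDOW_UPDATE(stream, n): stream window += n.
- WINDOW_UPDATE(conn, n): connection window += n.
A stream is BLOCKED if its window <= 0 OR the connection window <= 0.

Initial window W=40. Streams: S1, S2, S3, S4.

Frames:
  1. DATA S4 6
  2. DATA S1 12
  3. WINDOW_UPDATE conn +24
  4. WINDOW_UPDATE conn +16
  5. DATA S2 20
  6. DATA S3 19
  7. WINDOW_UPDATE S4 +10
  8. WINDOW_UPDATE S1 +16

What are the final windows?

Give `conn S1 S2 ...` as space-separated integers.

Answer: 23 44 20 21 44

Derivation:
Op 1: conn=34 S1=40 S2=40 S3=40 S4=34 blocked=[]
Op 2: conn=22 S1=28 S2=40 S3=40 S4=34 blocked=[]
Op 3: conn=46 S1=28 S2=40 S3=40 S4=34 blocked=[]
Op 4: conn=62 S1=28 S2=40 S3=40 S4=34 blocked=[]
Op 5: conn=42 S1=28 S2=20 S3=40 S4=34 blocked=[]
Op 6: conn=23 S1=28 S2=20 S3=21 S4=34 blocked=[]
Op 7: conn=23 S1=28 S2=20 S3=21 S4=44 blocked=[]
Op 8: conn=23 S1=44 S2=20 S3=21 S4=44 blocked=[]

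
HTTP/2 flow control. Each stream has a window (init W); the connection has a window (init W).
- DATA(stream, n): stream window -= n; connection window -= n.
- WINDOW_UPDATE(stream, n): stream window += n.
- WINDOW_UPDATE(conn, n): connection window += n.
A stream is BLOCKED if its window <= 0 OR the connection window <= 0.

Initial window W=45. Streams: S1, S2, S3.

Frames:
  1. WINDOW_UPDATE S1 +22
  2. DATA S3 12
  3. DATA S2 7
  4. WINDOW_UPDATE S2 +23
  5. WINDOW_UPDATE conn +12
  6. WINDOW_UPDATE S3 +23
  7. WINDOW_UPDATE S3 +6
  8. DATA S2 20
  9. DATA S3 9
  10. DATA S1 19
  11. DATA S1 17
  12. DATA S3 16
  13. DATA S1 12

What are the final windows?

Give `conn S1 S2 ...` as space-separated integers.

Answer: -55 19 41 37

Derivation:
Op 1: conn=45 S1=67 S2=45 S3=45 blocked=[]
Op 2: conn=33 S1=67 S2=45 S3=33 blocked=[]
Op 3: conn=26 S1=67 S2=38 S3=33 blocked=[]
Op 4: conn=26 S1=67 S2=61 S3=33 blocked=[]
Op 5: conn=38 S1=67 S2=61 S3=33 blocked=[]
Op 6: conn=38 S1=67 S2=61 S3=56 blocked=[]
Op 7: conn=38 S1=67 S2=61 S3=62 blocked=[]
Op 8: conn=18 S1=67 S2=41 S3=62 blocked=[]
Op 9: conn=9 S1=67 S2=41 S3=53 blocked=[]
Op 10: conn=-10 S1=48 S2=41 S3=53 blocked=[1, 2, 3]
Op 11: conn=-27 S1=31 S2=41 S3=53 blocked=[1, 2, 3]
Op 12: conn=-43 S1=31 S2=41 S3=37 blocked=[1, 2, 3]
Op 13: conn=-55 S1=19 S2=41 S3=37 blocked=[1, 2, 3]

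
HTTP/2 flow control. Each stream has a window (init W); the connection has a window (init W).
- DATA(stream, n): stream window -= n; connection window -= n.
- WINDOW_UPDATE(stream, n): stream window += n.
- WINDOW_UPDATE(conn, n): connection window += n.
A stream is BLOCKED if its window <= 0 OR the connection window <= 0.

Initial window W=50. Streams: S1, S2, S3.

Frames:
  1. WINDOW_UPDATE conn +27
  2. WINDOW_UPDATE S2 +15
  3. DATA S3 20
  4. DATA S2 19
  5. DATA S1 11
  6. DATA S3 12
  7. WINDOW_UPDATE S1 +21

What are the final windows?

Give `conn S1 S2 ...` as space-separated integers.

Op 1: conn=77 S1=50 S2=50 S3=50 blocked=[]
Op 2: conn=77 S1=50 S2=65 S3=50 blocked=[]
Op 3: conn=57 S1=50 S2=65 S3=30 blocked=[]
Op 4: conn=38 S1=50 S2=46 S3=30 blocked=[]
Op 5: conn=27 S1=39 S2=46 S3=30 blocked=[]
Op 6: conn=15 S1=39 S2=46 S3=18 blocked=[]
Op 7: conn=15 S1=60 S2=46 S3=18 blocked=[]

Answer: 15 60 46 18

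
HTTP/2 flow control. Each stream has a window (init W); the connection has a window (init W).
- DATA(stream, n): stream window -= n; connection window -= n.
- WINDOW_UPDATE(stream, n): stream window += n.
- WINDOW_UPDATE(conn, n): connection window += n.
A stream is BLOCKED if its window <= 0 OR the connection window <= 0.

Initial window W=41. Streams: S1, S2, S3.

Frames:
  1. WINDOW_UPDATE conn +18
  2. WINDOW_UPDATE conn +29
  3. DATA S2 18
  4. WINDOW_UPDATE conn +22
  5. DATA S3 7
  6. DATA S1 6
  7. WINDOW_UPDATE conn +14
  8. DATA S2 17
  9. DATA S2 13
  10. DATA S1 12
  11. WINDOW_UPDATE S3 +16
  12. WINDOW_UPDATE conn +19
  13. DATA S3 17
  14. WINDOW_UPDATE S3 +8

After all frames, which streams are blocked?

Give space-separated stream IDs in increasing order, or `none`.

Op 1: conn=59 S1=41 S2=41 S3=41 blocked=[]
Op 2: conn=88 S1=41 S2=41 S3=41 blocked=[]
Op 3: conn=70 S1=41 S2=23 S3=41 blocked=[]
Op 4: conn=92 S1=41 S2=23 S3=41 blocked=[]
Op 5: conn=85 S1=41 S2=23 S3=34 blocked=[]
Op 6: conn=79 S1=35 S2=23 S3=34 blocked=[]
Op 7: conn=93 S1=35 S2=23 S3=34 blocked=[]
Op 8: conn=76 S1=35 S2=6 S3=34 blocked=[]
Op 9: conn=63 S1=35 S2=-7 S3=34 blocked=[2]
Op 10: conn=51 S1=23 S2=-7 S3=34 blocked=[2]
Op 11: conn=51 S1=23 S2=-7 S3=50 blocked=[2]
Op 12: conn=70 S1=23 S2=-7 S3=50 blocked=[2]
Op 13: conn=53 S1=23 S2=-7 S3=33 blocked=[2]
Op 14: conn=53 S1=23 S2=-7 S3=41 blocked=[2]

Answer: S2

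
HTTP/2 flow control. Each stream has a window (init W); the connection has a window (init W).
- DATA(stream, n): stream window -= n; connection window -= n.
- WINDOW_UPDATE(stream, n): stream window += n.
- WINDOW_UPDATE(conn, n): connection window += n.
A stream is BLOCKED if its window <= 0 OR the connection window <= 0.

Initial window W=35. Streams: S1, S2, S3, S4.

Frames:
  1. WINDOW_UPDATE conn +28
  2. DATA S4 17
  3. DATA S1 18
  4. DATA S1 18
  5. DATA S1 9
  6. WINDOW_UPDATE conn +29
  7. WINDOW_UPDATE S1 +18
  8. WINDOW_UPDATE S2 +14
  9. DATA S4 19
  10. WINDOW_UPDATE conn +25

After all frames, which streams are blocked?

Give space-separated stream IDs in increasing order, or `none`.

Answer: S4

Derivation:
Op 1: conn=63 S1=35 S2=35 S3=35 S4=35 blocked=[]
Op 2: conn=46 S1=35 S2=35 S3=35 S4=18 blocked=[]
Op 3: conn=28 S1=17 S2=35 S3=35 S4=18 blocked=[]
Op 4: conn=10 S1=-1 S2=35 S3=35 S4=18 blocked=[1]
Op 5: conn=1 S1=-10 S2=35 S3=35 S4=18 blocked=[1]
Op 6: conn=30 S1=-10 S2=35 S3=35 S4=18 blocked=[1]
Op 7: conn=30 S1=8 S2=35 S3=35 S4=18 blocked=[]
Op 8: conn=30 S1=8 S2=49 S3=35 S4=18 blocked=[]
Op 9: conn=11 S1=8 S2=49 S3=35 S4=-1 blocked=[4]
Op 10: conn=36 S1=8 S2=49 S3=35 S4=-1 blocked=[4]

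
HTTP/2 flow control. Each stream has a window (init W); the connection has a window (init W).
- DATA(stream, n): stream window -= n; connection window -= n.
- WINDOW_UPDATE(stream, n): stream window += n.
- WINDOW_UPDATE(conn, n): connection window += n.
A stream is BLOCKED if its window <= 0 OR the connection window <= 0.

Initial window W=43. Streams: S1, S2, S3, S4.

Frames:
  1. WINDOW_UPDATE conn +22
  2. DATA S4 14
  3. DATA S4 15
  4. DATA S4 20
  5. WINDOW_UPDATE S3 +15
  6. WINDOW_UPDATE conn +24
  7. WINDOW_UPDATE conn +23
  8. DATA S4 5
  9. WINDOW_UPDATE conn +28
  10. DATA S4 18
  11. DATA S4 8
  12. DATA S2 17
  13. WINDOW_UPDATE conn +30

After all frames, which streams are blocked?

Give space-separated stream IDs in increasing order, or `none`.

Answer: S4

Derivation:
Op 1: conn=65 S1=43 S2=43 S3=43 S4=43 blocked=[]
Op 2: conn=51 S1=43 S2=43 S3=43 S4=29 blocked=[]
Op 3: conn=36 S1=43 S2=43 S3=43 S4=14 blocked=[]
Op 4: conn=16 S1=43 S2=43 S3=43 S4=-6 blocked=[4]
Op 5: conn=16 S1=43 S2=43 S3=58 S4=-6 blocked=[4]
Op 6: conn=40 S1=43 S2=43 S3=58 S4=-6 blocked=[4]
Op 7: conn=63 S1=43 S2=43 S3=58 S4=-6 blocked=[4]
Op 8: conn=58 S1=43 S2=43 S3=58 S4=-11 blocked=[4]
Op 9: conn=86 S1=43 S2=43 S3=58 S4=-11 blocked=[4]
Op 10: conn=68 S1=43 S2=43 S3=58 S4=-29 blocked=[4]
Op 11: conn=60 S1=43 S2=43 S3=58 S4=-37 blocked=[4]
Op 12: conn=43 S1=43 S2=26 S3=58 S4=-37 blocked=[4]
Op 13: conn=73 S1=43 S2=26 S3=58 S4=-37 blocked=[4]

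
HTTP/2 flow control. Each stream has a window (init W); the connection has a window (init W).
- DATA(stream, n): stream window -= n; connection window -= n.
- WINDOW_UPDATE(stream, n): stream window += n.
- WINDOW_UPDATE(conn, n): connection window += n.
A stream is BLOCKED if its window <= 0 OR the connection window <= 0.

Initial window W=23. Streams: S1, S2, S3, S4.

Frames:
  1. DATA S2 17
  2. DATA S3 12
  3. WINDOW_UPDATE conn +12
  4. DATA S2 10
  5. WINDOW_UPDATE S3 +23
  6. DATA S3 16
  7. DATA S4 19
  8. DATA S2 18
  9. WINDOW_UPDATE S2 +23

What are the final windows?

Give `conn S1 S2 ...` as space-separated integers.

Answer: -57 23 1 18 4

Derivation:
Op 1: conn=6 S1=23 S2=6 S3=23 S4=23 blocked=[]
Op 2: conn=-6 S1=23 S2=6 S3=11 S4=23 blocked=[1, 2, 3, 4]
Op 3: conn=6 S1=23 S2=6 S3=11 S4=23 blocked=[]
Op 4: conn=-4 S1=23 S2=-4 S3=11 S4=23 blocked=[1, 2, 3, 4]
Op 5: conn=-4 S1=23 S2=-4 S3=34 S4=23 blocked=[1, 2, 3, 4]
Op 6: conn=-20 S1=23 S2=-4 S3=18 S4=23 blocked=[1, 2, 3, 4]
Op 7: conn=-39 S1=23 S2=-4 S3=18 S4=4 blocked=[1, 2, 3, 4]
Op 8: conn=-57 S1=23 S2=-22 S3=18 S4=4 blocked=[1, 2, 3, 4]
Op 9: conn=-57 S1=23 S2=1 S3=18 S4=4 blocked=[1, 2, 3, 4]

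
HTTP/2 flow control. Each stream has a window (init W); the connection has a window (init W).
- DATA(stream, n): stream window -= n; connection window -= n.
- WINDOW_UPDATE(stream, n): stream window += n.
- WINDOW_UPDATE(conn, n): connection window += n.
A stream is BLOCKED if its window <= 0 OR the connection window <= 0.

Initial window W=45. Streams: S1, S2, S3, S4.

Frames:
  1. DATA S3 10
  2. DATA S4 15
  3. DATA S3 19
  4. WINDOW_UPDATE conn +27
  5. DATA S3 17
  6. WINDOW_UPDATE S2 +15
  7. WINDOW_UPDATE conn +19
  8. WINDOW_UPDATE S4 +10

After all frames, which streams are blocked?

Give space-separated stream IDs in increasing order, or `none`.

Answer: S3

Derivation:
Op 1: conn=35 S1=45 S2=45 S3=35 S4=45 blocked=[]
Op 2: conn=20 S1=45 S2=45 S3=35 S4=30 blocked=[]
Op 3: conn=1 S1=45 S2=45 S3=16 S4=30 blocked=[]
Op 4: conn=28 S1=45 S2=45 S3=16 S4=30 blocked=[]
Op 5: conn=11 S1=45 S2=45 S3=-1 S4=30 blocked=[3]
Op 6: conn=11 S1=45 S2=60 S3=-1 S4=30 blocked=[3]
Op 7: conn=30 S1=45 S2=60 S3=-1 S4=30 blocked=[3]
Op 8: conn=30 S1=45 S2=60 S3=-1 S4=40 blocked=[3]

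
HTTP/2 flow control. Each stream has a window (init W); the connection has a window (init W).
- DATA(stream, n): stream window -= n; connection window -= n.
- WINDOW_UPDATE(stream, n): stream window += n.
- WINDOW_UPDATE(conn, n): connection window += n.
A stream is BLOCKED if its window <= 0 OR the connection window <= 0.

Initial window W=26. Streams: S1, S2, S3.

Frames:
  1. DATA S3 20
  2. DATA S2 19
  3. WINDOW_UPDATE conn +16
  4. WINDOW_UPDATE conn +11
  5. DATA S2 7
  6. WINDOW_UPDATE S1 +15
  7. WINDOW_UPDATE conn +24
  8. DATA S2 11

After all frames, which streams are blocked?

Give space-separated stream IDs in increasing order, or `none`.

Op 1: conn=6 S1=26 S2=26 S3=6 blocked=[]
Op 2: conn=-13 S1=26 S2=7 S3=6 blocked=[1, 2, 3]
Op 3: conn=3 S1=26 S2=7 S3=6 blocked=[]
Op 4: conn=14 S1=26 S2=7 S3=6 blocked=[]
Op 5: conn=7 S1=26 S2=0 S3=6 blocked=[2]
Op 6: conn=7 S1=41 S2=0 S3=6 blocked=[2]
Op 7: conn=31 S1=41 S2=0 S3=6 blocked=[2]
Op 8: conn=20 S1=41 S2=-11 S3=6 blocked=[2]

Answer: S2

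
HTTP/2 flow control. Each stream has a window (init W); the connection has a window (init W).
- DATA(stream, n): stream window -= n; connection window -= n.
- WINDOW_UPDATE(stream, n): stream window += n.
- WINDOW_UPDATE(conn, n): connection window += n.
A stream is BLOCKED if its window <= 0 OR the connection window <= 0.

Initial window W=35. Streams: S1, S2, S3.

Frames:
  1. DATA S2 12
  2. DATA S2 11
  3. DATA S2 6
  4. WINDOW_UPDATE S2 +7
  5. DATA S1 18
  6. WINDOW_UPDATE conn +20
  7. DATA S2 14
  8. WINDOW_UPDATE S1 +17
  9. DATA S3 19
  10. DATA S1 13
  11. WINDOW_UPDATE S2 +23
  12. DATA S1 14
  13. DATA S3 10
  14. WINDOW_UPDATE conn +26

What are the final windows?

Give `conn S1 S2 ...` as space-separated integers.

Answer: -36 7 22 6

Derivation:
Op 1: conn=23 S1=35 S2=23 S3=35 blocked=[]
Op 2: conn=12 S1=35 S2=12 S3=35 blocked=[]
Op 3: conn=6 S1=35 S2=6 S3=35 blocked=[]
Op 4: conn=6 S1=35 S2=13 S3=35 blocked=[]
Op 5: conn=-12 S1=17 S2=13 S3=35 blocked=[1, 2, 3]
Op 6: conn=8 S1=17 S2=13 S3=35 blocked=[]
Op 7: conn=-6 S1=17 S2=-1 S3=35 blocked=[1, 2, 3]
Op 8: conn=-6 S1=34 S2=-1 S3=35 blocked=[1, 2, 3]
Op 9: conn=-25 S1=34 S2=-1 S3=16 blocked=[1, 2, 3]
Op 10: conn=-38 S1=21 S2=-1 S3=16 blocked=[1, 2, 3]
Op 11: conn=-38 S1=21 S2=22 S3=16 blocked=[1, 2, 3]
Op 12: conn=-52 S1=7 S2=22 S3=16 blocked=[1, 2, 3]
Op 13: conn=-62 S1=7 S2=22 S3=6 blocked=[1, 2, 3]
Op 14: conn=-36 S1=7 S2=22 S3=6 blocked=[1, 2, 3]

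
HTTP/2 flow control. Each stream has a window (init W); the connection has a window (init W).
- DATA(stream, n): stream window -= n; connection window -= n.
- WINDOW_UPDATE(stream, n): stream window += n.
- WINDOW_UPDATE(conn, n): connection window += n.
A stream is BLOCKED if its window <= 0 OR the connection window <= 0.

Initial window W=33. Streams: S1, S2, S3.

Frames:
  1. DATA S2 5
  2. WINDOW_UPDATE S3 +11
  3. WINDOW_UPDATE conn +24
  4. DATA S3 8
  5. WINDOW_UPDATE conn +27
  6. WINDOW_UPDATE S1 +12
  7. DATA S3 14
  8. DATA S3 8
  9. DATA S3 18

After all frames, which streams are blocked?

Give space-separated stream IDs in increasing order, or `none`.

Answer: S3

Derivation:
Op 1: conn=28 S1=33 S2=28 S3=33 blocked=[]
Op 2: conn=28 S1=33 S2=28 S3=44 blocked=[]
Op 3: conn=52 S1=33 S2=28 S3=44 blocked=[]
Op 4: conn=44 S1=33 S2=28 S3=36 blocked=[]
Op 5: conn=71 S1=33 S2=28 S3=36 blocked=[]
Op 6: conn=71 S1=45 S2=28 S3=36 blocked=[]
Op 7: conn=57 S1=45 S2=28 S3=22 blocked=[]
Op 8: conn=49 S1=45 S2=28 S3=14 blocked=[]
Op 9: conn=31 S1=45 S2=28 S3=-4 blocked=[3]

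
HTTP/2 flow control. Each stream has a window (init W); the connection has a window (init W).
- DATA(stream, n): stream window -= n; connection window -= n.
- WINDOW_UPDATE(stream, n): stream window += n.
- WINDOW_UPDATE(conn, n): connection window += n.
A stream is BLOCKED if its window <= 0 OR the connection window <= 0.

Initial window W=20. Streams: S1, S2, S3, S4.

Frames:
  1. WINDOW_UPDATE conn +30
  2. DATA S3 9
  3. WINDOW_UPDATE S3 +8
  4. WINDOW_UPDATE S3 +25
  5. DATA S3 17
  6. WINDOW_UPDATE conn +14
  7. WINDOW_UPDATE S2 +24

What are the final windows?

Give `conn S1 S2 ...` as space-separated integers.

Answer: 38 20 44 27 20

Derivation:
Op 1: conn=50 S1=20 S2=20 S3=20 S4=20 blocked=[]
Op 2: conn=41 S1=20 S2=20 S3=11 S4=20 blocked=[]
Op 3: conn=41 S1=20 S2=20 S3=19 S4=20 blocked=[]
Op 4: conn=41 S1=20 S2=20 S3=44 S4=20 blocked=[]
Op 5: conn=24 S1=20 S2=20 S3=27 S4=20 blocked=[]
Op 6: conn=38 S1=20 S2=20 S3=27 S4=20 blocked=[]
Op 7: conn=38 S1=20 S2=44 S3=27 S4=20 blocked=[]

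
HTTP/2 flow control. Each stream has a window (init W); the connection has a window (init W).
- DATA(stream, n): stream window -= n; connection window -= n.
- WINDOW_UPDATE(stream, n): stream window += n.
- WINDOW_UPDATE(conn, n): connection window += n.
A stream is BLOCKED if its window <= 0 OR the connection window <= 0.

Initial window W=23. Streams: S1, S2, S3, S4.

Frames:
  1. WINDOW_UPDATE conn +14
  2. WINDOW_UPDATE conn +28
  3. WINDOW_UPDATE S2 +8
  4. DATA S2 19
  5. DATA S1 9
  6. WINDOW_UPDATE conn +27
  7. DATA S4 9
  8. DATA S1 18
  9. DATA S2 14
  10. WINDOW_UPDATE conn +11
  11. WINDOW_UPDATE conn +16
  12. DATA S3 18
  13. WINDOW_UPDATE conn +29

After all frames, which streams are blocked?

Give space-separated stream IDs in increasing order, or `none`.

Answer: S1 S2

Derivation:
Op 1: conn=37 S1=23 S2=23 S3=23 S4=23 blocked=[]
Op 2: conn=65 S1=23 S2=23 S3=23 S4=23 blocked=[]
Op 3: conn=65 S1=23 S2=31 S3=23 S4=23 blocked=[]
Op 4: conn=46 S1=23 S2=12 S3=23 S4=23 blocked=[]
Op 5: conn=37 S1=14 S2=12 S3=23 S4=23 blocked=[]
Op 6: conn=64 S1=14 S2=12 S3=23 S4=23 blocked=[]
Op 7: conn=55 S1=14 S2=12 S3=23 S4=14 blocked=[]
Op 8: conn=37 S1=-4 S2=12 S3=23 S4=14 blocked=[1]
Op 9: conn=23 S1=-4 S2=-2 S3=23 S4=14 blocked=[1, 2]
Op 10: conn=34 S1=-4 S2=-2 S3=23 S4=14 blocked=[1, 2]
Op 11: conn=50 S1=-4 S2=-2 S3=23 S4=14 blocked=[1, 2]
Op 12: conn=32 S1=-4 S2=-2 S3=5 S4=14 blocked=[1, 2]
Op 13: conn=61 S1=-4 S2=-2 S3=5 S4=14 blocked=[1, 2]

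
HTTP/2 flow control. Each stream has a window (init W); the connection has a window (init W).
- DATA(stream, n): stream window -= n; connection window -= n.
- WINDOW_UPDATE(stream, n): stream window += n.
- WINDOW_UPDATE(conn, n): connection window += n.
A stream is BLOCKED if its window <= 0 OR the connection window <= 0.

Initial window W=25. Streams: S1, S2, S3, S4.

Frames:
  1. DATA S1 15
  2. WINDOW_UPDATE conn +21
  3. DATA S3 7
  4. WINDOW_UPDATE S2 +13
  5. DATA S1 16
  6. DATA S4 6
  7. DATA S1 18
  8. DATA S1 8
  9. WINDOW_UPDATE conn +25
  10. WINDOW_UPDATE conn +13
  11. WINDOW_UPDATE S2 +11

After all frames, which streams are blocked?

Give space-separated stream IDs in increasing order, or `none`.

Op 1: conn=10 S1=10 S2=25 S3=25 S4=25 blocked=[]
Op 2: conn=31 S1=10 S2=25 S3=25 S4=25 blocked=[]
Op 3: conn=24 S1=10 S2=25 S3=18 S4=25 blocked=[]
Op 4: conn=24 S1=10 S2=38 S3=18 S4=25 blocked=[]
Op 5: conn=8 S1=-6 S2=38 S3=18 S4=25 blocked=[1]
Op 6: conn=2 S1=-6 S2=38 S3=18 S4=19 blocked=[1]
Op 7: conn=-16 S1=-24 S2=38 S3=18 S4=19 blocked=[1, 2, 3, 4]
Op 8: conn=-24 S1=-32 S2=38 S3=18 S4=19 blocked=[1, 2, 3, 4]
Op 9: conn=1 S1=-32 S2=38 S3=18 S4=19 blocked=[1]
Op 10: conn=14 S1=-32 S2=38 S3=18 S4=19 blocked=[1]
Op 11: conn=14 S1=-32 S2=49 S3=18 S4=19 blocked=[1]

Answer: S1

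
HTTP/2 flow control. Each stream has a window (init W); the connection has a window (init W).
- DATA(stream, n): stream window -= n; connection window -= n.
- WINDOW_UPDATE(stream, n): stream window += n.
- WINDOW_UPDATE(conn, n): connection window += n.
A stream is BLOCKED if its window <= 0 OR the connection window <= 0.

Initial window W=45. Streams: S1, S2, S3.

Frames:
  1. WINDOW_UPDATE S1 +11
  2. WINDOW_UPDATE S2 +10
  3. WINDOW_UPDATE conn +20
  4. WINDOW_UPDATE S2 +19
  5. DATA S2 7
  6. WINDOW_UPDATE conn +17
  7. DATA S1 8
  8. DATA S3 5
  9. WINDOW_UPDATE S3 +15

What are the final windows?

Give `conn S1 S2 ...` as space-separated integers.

Answer: 62 48 67 55

Derivation:
Op 1: conn=45 S1=56 S2=45 S3=45 blocked=[]
Op 2: conn=45 S1=56 S2=55 S3=45 blocked=[]
Op 3: conn=65 S1=56 S2=55 S3=45 blocked=[]
Op 4: conn=65 S1=56 S2=74 S3=45 blocked=[]
Op 5: conn=58 S1=56 S2=67 S3=45 blocked=[]
Op 6: conn=75 S1=56 S2=67 S3=45 blocked=[]
Op 7: conn=67 S1=48 S2=67 S3=45 blocked=[]
Op 8: conn=62 S1=48 S2=67 S3=40 blocked=[]
Op 9: conn=62 S1=48 S2=67 S3=55 blocked=[]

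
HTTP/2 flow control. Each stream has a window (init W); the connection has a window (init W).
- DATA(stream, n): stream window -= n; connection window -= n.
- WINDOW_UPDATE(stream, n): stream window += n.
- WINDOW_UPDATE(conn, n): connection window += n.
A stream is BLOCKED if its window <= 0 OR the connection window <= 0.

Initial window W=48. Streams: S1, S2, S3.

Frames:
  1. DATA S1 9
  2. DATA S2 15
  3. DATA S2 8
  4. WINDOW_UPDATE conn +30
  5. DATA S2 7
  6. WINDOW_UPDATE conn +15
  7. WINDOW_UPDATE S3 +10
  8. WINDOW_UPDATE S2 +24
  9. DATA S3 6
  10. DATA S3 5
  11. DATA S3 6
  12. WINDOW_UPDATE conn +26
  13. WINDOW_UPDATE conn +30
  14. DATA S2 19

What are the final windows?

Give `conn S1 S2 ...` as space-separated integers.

Op 1: conn=39 S1=39 S2=48 S3=48 blocked=[]
Op 2: conn=24 S1=39 S2=33 S3=48 blocked=[]
Op 3: conn=16 S1=39 S2=25 S3=48 blocked=[]
Op 4: conn=46 S1=39 S2=25 S3=48 blocked=[]
Op 5: conn=39 S1=39 S2=18 S3=48 blocked=[]
Op 6: conn=54 S1=39 S2=18 S3=48 blocked=[]
Op 7: conn=54 S1=39 S2=18 S3=58 blocked=[]
Op 8: conn=54 S1=39 S2=42 S3=58 blocked=[]
Op 9: conn=48 S1=39 S2=42 S3=52 blocked=[]
Op 10: conn=43 S1=39 S2=42 S3=47 blocked=[]
Op 11: conn=37 S1=39 S2=42 S3=41 blocked=[]
Op 12: conn=63 S1=39 S2=42 S3=41 blocked=[]
Op 13: conn=93 S1=39 S2=42 S3=41 blocked=[]
Op 14: conn=74 S1=39 S2=23 S3=41 blocked=[]

Answer: 74 39 23 41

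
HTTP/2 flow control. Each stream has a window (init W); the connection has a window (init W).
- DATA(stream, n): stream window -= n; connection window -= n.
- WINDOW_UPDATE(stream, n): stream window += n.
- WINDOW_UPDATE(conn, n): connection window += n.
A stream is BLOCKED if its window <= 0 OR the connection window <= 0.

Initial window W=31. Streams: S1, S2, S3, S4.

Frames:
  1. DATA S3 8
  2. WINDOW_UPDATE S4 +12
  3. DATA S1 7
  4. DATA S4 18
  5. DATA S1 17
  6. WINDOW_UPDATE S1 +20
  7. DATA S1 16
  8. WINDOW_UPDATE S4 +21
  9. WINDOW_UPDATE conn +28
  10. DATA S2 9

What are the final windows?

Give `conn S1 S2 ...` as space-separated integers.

Answer: -16 11 22 23 46

Derivation:
Op 1: conn=23 S1=31 S2=31 S3=23 S4=31 blocked=[]
Op 2: conn=23 S1=31 S2=31 S3=23 S4=43 blocked=[]
Op 3: conn=16 S1=24 S2=31 S3=23 S4=43 blocked=[]
Op 4: conn=-2 S1=24 S2=31 S3=23 S4=25 blocked=[1, 2, 3, 4]
Op 5: conn=-19 S1=7 S2=31 S3=23 S4=25 blocked=[1, 2, 3, 4]
Op 6: conn=-19 S1=27 S2=31 S3=23 S4=25 blocked=[1, 2, 3, 4]
Op 7: conn=-35 S1=11 S2=31 S3=23 S4=25 blocked=[1, 2, 3, 4]
Op 8: conn=-35 S1=11 S2=31 S3=23 S4=46 blocked=[1, 2, 3, 4]
Op 9: conn=-7 S1=11 S2=31 S3=23 S4=46 blocked=[1, 2, 3, 4]
Op 10: conn=-16 S1=11 S2=22 S3=23 S4=46 blocked=[1, 2, 3, 4]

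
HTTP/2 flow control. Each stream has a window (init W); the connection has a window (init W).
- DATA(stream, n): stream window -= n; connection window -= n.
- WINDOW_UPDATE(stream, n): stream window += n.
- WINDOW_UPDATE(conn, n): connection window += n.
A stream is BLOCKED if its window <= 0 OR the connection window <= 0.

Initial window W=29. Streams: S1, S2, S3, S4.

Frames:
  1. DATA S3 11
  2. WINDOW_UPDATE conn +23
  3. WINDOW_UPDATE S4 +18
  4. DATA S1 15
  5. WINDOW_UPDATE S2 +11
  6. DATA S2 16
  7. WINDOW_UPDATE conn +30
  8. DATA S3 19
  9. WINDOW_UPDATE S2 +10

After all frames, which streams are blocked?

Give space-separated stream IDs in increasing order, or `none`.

Op 1: conn=18 S1=29 S2=29 S3=18 S4=29 blocked=[]
Op 2: conn=41 S1=29 S2=29 S3=18 S4=29 blocked=[]
Op 3: conn=41 S1=29 S2=29 S3=18 S4=47 blocked=[]
Op 4: conn=26 S1=14 S2=29 S3=18 S4=47 blocked=[]
Op 5: conn=26 S1=14 S2=40 S3=18 S4=47 blocked=[]
Op 6: conn=10 S1=14 S2=24 S3=18 S4=47 blocked=[]
Op 7: conn=40 S1=14 S2=24 S3=18 S4=47 blocked=[]
Op 8: conn=21 S1=14 S2=24 S3=-1 S4=47 blocked=[3]
Op 9: conn=21 S1=14 S2=34 S3=-1 S4=47 blocked=[3]

Answer: S3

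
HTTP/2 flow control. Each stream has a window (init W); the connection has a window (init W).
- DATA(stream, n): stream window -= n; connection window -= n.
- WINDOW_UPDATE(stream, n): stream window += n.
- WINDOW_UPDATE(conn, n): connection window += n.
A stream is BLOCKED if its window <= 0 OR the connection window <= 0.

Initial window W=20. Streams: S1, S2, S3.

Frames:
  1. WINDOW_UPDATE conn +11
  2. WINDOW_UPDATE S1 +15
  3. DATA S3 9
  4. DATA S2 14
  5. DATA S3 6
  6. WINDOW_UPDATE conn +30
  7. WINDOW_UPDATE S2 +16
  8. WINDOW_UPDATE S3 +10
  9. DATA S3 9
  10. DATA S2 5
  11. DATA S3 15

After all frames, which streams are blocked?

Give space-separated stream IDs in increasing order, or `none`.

Op 1: conn=31 S1=20 S2=20 S3=20 blocked=[]
Op 2: conn=31 S1=35 S2=20 S3=20 blocked=[]
Op 3: conn=22 S1=35 S2=20 S3=11 blocked=[]
Op 4: conn=8 S1=35 S2=6 S3=11 blocked=[]
Op 5: conn=2 S1=35 S2=6 S3=5 blocked=[]
Op 6: conn=32 S1=35 S2=6 S3=5 blocked=[]
Op 7: conn=32 S1=35 S2=22 S3=5 blocked=[]
Op 8: conn=32 S1=35 S2=22 S3=15 blocked=[]
Op 9: conn=23 S1=35 S2=22 S3=6 blocked=[]
Op 10: conn=18 S1=35 S2=17 S3=6 blocked=[]
Op 11: conn=3 S1=35 S2=17 S3=-9 blocked=[3]

Answer: S3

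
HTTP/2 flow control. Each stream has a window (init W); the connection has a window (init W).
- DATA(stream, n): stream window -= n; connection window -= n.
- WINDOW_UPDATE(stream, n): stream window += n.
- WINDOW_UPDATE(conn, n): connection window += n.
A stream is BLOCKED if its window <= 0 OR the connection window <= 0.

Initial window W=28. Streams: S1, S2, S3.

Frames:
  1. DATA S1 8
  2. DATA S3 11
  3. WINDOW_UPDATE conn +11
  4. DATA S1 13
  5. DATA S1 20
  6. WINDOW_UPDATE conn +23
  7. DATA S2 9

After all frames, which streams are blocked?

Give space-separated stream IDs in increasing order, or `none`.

Op 1: conn=20 S1=20 S2=28 S3=28 blocked=[]
Op 2: conn=9 S1=20 S2=28 S3=17 blocked=[]
Op 3: conn=20 S1=20 S2=28 S3=17 blocked=[]
Op 4: conn=7 S1=7 S2=28 S3=17 blocked=[]
Op 5: conn=-13 S1=-13 S2=28 S3=17 blocked=[1, 2, 3]
Op 6: conn=10 S1=-13 S2=28 S3=17 blocked=[1]
Op 7: conn=1 S1=-13 S2=19 S3=17 blocked=[1]

Answer: S1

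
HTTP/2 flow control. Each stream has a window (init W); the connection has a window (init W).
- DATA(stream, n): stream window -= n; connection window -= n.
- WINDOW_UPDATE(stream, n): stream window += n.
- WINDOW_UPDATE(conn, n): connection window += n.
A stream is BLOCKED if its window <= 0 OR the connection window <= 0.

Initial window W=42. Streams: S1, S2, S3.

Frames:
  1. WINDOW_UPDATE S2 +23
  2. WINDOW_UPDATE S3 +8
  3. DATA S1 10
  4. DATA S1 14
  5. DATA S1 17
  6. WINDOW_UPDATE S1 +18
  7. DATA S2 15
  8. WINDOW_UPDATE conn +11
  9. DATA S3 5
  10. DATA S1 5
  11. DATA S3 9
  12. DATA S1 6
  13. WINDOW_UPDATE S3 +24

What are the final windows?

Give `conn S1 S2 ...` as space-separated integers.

Op 1: conn=42 S1=42 S2=65 S3=42 blocked=[]
Op 2: conn=42 S1=42 S2=65 S3=50 blocked=[]
Op 3: conn=32 S1=32 S2=65 S3=50 blocked=[]
Op 4: conn=18 S1=18 S2=65 S3=50 blocked=[]
Op 5: conn=1 S1=1 S2=65 S3=50 blocked=[]
Op 6: conn=1 S1=19 S2=65 S3=50 blocked=[]
Op 7: conn=-14 S1=19 S2=50 S3=50 blocked=[1, 2, 3]
Op 8: conn=-3 S1=19 S2=50 S3=50 blocked=[1, 2, 3]
Op 9: conn=-8 S1=19 S2=50 S3=45 blocked=[1, 2, 3]
Op 10: conn=-13 S1=14 S2=50 S3=45 blocked=[1, 2, 3]
Op 11: conn=-22 S1=14 S2=50 S3=36 blocked=[1, 2, 3]
Op 12: conn=-28 S1=8 S2=50 S3=36 blocked=[1, 2, 3]
Op 13: conn=-28 S1=8 S2=50 S3=60 blocked=[1, 2, 3]

Answer: -28 8 50 60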